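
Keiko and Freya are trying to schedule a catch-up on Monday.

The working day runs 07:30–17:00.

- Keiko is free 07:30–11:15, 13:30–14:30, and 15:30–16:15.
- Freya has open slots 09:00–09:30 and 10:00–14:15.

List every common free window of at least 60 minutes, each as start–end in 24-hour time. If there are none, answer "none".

Keiko ∩ Freya: 09:00–09:30, 10:00–11:15, 13:30–14:15.
Windows ≥ 60 min: 10:00–11:15.

10:00–11:15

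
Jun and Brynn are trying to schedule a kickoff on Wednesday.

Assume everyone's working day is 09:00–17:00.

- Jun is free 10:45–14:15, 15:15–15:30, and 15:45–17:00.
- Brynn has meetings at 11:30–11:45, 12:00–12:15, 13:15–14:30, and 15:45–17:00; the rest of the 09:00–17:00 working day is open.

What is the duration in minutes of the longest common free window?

60 minutes

Brynn free within 09:00–17:00: 09:00–11:30, 11:45–12:00, 12:15–13:15, 14:30–15:45.
Jun ∩ Brynn: 10:45–11:30, 11:45–12:00, 12:15–13:15, 15:15–15:30.
Common window lengths: 45, 15, 60, 15 min; longest is 60.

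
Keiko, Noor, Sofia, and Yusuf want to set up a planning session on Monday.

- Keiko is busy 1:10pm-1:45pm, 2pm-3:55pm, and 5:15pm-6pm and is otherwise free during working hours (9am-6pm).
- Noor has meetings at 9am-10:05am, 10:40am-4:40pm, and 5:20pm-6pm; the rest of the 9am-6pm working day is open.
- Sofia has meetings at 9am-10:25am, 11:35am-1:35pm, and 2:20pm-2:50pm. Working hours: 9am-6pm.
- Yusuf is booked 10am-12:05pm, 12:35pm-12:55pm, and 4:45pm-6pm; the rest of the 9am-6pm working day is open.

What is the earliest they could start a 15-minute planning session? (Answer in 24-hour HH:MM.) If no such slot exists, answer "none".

none

Keiko free within 09:00–18:00: 09:00–13:10, 13:45–14:00, 15:55–17:15.
Noor free within 09:00–18:00: 10:05–10:40, 16:40–17:20.
Sofia free within 09:00–18:00: 10:25–11:35, 13:35–14:20, 14:50–18:00.
Yusuf free within 09:00–18:00: 09:00–10:00, 12:05–12:35, 12:55–16:45.
Keiko ∩ Noor: 10:05–10:40, 16:40–17:15.
Keiko ∩ Noor ∩ Sofia: 10:25–10:40, 16:40–17:15.
Keiko ∩ Noor ∩ Sofia ∩ Yusuf: 16:40–16:45.
Windows ≥ 15 min: (none).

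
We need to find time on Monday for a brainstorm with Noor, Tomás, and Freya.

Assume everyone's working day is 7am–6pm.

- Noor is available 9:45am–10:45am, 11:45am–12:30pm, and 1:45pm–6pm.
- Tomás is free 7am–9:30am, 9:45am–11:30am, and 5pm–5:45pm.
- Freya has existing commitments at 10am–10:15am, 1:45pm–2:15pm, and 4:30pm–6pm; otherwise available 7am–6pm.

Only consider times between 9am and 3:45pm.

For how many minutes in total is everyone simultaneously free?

Freya free within 07:00–18:00: 07:00–10:00, 10:15–13:45, 14:15–16:30.
Noor ∩ Tomás: 09:45–10:45, 17:00–17:45.
Noor ∩ Tomás ∩ Freya: 09:45–10:00, 10:15–10:45.
Restricted to 09:00–15:45: 09:45–10:00, 10:15–10:45.
Total common minutes: 15 + 30 = 45.

45 minutes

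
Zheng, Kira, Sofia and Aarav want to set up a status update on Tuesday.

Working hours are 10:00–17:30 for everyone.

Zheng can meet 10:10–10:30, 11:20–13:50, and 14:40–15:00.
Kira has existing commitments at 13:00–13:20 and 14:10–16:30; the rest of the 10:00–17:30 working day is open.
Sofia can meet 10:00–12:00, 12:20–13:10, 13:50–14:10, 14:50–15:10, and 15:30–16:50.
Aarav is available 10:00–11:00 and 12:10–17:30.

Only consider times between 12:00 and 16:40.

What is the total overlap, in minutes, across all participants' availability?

40 minutes

Kira free within 10:00–17:30: 10:00–13:00, 13:20–14:10, 16:30–17:30.
Zheng ∩ Kira: 10:10–10:30, 11:20–13:00, 13:20–13:50.
Zheng ∩ Kira ∩ Sofia: 10:10–10:30, 11:20–12:00, 12:20–13:00.
Zheng ∩ Kira ∩ Sofia ∩ Aarav: 10:10–10:30, 12:20–13:00.
Restricted to 12:00–16:40: 12:20–13:00.
Total common minutes: 40.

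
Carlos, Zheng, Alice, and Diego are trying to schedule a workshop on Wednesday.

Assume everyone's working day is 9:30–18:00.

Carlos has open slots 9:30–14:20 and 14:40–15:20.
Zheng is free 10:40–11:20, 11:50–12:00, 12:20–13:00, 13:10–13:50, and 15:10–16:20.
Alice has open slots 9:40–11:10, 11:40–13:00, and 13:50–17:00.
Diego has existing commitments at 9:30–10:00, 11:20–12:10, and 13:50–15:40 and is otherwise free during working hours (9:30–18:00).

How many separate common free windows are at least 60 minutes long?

0

Diego free within 09:30–18:00: 10:00–11:20, 12:10–13:50, 15:40–18:00.
Carlos ∩ Zheng: 10:40–11:20, 11:50–12:00, 12:20–13:00, 13:10–13:50, 15:10–15:20.
Carlos ∩ Zheng ∩ Alice: 10:40–11:10, 11:50–12:00, 12:20–13:00, 15:10–15:20.
Carlos ∩ Zheng ∩ Alice ∩ Diego: 10:40–11:10, 12:20–13:00.
Windows ≥ 60 min: (none).
That's 0 windows.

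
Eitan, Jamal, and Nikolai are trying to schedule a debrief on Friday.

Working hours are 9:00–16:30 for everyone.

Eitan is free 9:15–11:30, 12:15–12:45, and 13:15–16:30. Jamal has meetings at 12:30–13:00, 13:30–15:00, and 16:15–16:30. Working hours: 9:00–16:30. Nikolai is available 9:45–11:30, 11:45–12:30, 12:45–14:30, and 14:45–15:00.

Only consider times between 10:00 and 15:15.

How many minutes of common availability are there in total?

120 minutes

Jamal free within 09:00–16:30: 09:00–12:30, 13:00–13:30, 15:00–16:15.
Eitan ∩ Jamal: 09:15–11:30, 12:15–12:30, 13:15–13:30, 15:00–16:15.
Eitan ∩ Jamal ∩ Nikolai: 09:45–11:30, 12:15–12:30, 13:15–13:30.
Restricted to 10:00–15:15: 10:00–11:30, 12:15–12:30, 13:15–13:30.
Total common minutes: 90 + 15 + 15 = 120.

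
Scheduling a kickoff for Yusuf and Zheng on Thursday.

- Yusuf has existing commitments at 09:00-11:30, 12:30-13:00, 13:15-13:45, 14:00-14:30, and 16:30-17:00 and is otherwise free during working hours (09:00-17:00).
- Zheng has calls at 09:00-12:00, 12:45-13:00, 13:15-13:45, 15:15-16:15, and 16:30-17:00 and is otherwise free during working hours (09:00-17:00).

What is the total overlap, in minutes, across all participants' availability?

120 minutes

Yusuf free within 09:00–17:00: 11:30–12:30, 13:00–13:15, 13:45–14:00, 14:30–16:30.
Zheng free within 09:00–17:00: 12:00–12:45, 13:00–13:15, 13:45–15:15, 16:15–16:30.
Yusuf ∩ Zheng: 12:00–12:30, 13:00–13:15, 13:45–14:00, 14:30–15:15, 16:15–16:30.
Total common minutes: 30 + 15 + 15 + 45 + 15 = 120.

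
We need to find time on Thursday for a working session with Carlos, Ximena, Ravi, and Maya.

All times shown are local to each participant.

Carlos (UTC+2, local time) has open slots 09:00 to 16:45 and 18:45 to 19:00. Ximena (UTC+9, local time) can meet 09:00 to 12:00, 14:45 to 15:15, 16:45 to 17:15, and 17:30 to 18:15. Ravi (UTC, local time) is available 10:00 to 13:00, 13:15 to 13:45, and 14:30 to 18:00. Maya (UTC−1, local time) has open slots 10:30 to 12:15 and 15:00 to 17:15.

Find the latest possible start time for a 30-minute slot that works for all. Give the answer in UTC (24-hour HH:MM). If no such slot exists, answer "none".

Carlos → UTC: 07:00–14:45, 16:45–17:00.
Ximena → UTC: 00:00–03:00, 05:45–06:15, 07:45–08:15, 08:30–09:15.
Ravi → UTC: 10:00–13:00, 13:15–13:45, 14:30–18:00.
Maya → UTC: 11:30–13:15, 16:00–18:15.
Carlos ∩ Ximena: 07:45–08:15, 08:30–09:15.
Carlos ∩ Ximena ∩ Ravi: (none).
Carlos ∩ Ximena ∩ Ravi ∩ Maya: (none).
Windows ≥ 30 min: (none).

none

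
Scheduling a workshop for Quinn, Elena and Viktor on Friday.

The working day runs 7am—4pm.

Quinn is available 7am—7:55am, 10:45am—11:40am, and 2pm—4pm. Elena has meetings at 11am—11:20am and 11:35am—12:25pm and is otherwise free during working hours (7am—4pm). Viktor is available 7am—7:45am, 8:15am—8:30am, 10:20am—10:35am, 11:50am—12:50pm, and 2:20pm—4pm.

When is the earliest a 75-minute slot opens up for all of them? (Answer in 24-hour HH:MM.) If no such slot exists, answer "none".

14:20

Elena free within 07:00–16:00: 07:00–11:00, 11:20–11:35, 12:25–16:00.
Quinn ∩ Elena: 07:00–07:55, 10:45–11:00, 11:20–11:35, 14:00–16:00.
Quinn ∩ Elena ∩ Viktor: 07:00–07:45, 14:20–16:00.
Windows ≥ 75 min: 14:20–16:00.
Earliest such window starts at 14:20.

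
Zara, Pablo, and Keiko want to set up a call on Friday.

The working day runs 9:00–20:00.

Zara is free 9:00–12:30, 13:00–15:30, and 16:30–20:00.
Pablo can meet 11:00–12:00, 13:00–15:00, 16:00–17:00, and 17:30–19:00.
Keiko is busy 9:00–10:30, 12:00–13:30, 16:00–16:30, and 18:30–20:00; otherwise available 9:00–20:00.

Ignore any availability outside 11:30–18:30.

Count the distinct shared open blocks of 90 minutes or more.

1

Keiko free within 09:00–20:00: 10:30–12:00, 13:30–16:00, 16:30–18:30.
Zara ∩ Pablo: 11:00–12:00, 13:00–15:00, 16:30–17:00, 17:30–19:00.
Zara ∩ Pablo ∩ Keiko: 11:00–12:00, 13:30–15:00, 16:30–17:00, 17:30–18:30.
Restricted to 11:30–18:30: 11:30–12:00, 13:30–15:00, 16:30–17:00, 17:30–18:30.
Windows ≥ 90 min: 13:30–15:00.
That's 1 window.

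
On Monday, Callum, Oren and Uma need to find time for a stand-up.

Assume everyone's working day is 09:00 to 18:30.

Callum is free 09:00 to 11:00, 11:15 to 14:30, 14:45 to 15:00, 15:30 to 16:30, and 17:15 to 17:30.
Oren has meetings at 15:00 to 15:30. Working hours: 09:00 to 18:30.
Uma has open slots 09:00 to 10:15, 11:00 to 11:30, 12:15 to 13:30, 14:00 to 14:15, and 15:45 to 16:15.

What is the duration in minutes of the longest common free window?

Oren free within 09:00–18:30: 09:00–15:00, 15:30–18:30.
Callum ∩ Oren: 09:00–11:00, 11:15–14:30, 14:45–15:00, 15:30–16:30, 17:15–17:30.
Callum ∩ Oren ∩ Uma: 09:00–10:15, 11:15–11:30, 12:15–13:30, 14:00–14:15, 15:45–16:15.
Common window lengths: 75, 15, 75, 15, 30 min; longest is 75.

75 minutes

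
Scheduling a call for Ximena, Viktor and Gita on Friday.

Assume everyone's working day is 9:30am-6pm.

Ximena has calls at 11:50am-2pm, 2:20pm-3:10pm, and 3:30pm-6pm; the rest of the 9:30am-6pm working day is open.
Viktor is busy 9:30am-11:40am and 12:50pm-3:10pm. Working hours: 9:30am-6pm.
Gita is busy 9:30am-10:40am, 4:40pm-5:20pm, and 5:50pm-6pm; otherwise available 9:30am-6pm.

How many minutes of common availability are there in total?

30 minutes

Ximena free within 09:30–18:00: 09:30–11:50, 14:00–14:20, 15:10–15:30.
Viktor free within 09:30–18:00: 11:40–12:50, 15:10–18:00.
Gita free within 09:30–18:00: 10:40–16:40, 17:20–17:50.
Ximena ∩ Viktor: 11:40–11:50, 15:10–15:30.
Ximena ∩ Viktor ∩ Gita: 11:40–11:50, 15:10–15:30.
Total common minutes: 10 + 20 = 30.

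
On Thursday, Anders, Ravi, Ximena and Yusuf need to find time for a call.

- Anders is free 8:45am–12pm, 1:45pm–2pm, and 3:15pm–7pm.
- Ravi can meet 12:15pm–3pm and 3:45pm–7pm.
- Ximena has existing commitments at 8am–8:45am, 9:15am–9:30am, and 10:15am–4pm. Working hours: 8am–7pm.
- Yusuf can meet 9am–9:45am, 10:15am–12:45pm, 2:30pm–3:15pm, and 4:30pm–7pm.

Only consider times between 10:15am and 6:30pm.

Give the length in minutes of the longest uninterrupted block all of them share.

Ximena free within 08:00–19:00: 08:45–09:15, 09:30–10:15, 16:00–19:00.
Anders ∩ Ravi: 13:45–14:00, 15:45–19:00.
Anders ∩ Ravi ∩ Ximena: 16:00–19:00.
Anders ∩ Ravi ∩ Ximena ∩ Yusuf: 16:30–19:00.
Restricted to 10:15–18:30: 16:30–18:30.
Single common window of 120 minutes.

120 minutes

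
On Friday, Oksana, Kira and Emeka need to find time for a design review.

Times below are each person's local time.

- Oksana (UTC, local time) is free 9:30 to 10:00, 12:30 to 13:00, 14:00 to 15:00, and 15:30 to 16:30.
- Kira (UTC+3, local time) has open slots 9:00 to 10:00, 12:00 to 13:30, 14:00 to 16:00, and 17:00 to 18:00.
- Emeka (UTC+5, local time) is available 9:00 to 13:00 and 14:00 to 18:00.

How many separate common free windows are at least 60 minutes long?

0

Oksana → UTC: 09:30–10:00, 12:30–13:00, 14:00–15:00, 15:30–16:30.
Kira → UTC: 06:00–07:00, 09:00–10:30, 11:00–13:00, 14:00–15:00.
Emeka → UTC: 04:00–08:00, 09:00–13:00.
Oksana ∩ Kira: 09:30–10:00, 12:30–13:00, 14:00–15:00.
Oksana ∩ Kira ∩ Emeka: 09:30–10:00, 12:30–13:00.
Windows ≥ 60 min: (none).
That's 0 windows.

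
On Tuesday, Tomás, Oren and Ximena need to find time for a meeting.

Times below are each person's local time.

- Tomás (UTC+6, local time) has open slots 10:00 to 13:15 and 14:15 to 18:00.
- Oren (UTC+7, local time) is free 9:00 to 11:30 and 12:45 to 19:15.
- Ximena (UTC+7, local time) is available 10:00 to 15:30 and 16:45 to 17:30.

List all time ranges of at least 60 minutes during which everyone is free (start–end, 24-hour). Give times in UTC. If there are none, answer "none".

05:45–07:15

Tomás → UTC: 04:00–07:15, 08:15–12:00.
Oren → UTC: 02:00–04:30, 05:45–12:15.
Ximena → UTC: 03:00–08:30, 09:45–10:30.
Tomás ∩ Oren: 04:00–04:30, 05:45–07:15, 08:15–12:00.
Tomás ∩ Oren ∩ Ximena: 04:00–04:30, 05:45–07:15, 08:15–08:30, 09:45–10:30.
Windows ≥ 60 min: 05:45–07:15.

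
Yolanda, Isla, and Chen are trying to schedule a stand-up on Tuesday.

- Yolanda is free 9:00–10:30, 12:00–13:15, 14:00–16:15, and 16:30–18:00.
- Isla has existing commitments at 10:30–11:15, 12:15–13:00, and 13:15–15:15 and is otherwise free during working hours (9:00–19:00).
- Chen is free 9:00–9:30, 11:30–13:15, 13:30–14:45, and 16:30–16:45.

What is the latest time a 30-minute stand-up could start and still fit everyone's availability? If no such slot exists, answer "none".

09:00

Isla free within 09:00–19:00: 09:00–10:30, 11:15–12:15, 13:00–13:15, 15:15–19:00.
Yolanda ∩ Isla: 09:00–10:30, 12:00–12:15, 13:00–13:15, 15:15–16:15, 16:30–18:00.
Yolanda ∩ Isla ∩ Chen: 09:00–09:30, 12:00–12:15, 13:00–13:15, 16:30–16:45.
Windows ≥ 30 min: 09:00–09:30.
Latest start in the last window 09:00–09:30 is 09:30 − 30 min = 09:00.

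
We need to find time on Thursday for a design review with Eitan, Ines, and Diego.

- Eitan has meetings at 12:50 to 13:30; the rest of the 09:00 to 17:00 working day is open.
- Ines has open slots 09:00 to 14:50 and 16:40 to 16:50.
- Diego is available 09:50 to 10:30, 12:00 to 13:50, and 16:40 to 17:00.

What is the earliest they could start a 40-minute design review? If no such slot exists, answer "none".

Eitan free within 09:00–17:00: 09:00–12:50, 13:30–17:00.
Eitan ∩ Ines: 09:00–12:50, 13:30–14:50, 16:40–16:50.
Eitan ∩ Ines ∩ Diego: 09:50–10:30, 12:00–12:50, 13:30–13:50, 16:40–16:50.
Windows ≥ 40 min: 09:50–10:30, 12:00–12:50.
Earliest such window starts at 09:50.

09:50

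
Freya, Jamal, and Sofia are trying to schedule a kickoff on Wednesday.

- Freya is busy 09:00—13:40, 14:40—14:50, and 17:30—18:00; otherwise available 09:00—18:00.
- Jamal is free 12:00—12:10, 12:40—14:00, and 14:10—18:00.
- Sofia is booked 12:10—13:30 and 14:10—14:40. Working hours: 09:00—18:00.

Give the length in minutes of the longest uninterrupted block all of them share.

160 minutes

Freya free within 09:00–18:00: 13:40–14:40, 14:50–17:30.
Sofia free within 09:00–18:00: 09:00–12:10, 13:30–14:10, 14:40–18:00.
Freya ∩ Jamal: 13:40–14:00, 14:10–14:40, 14:50–17:30.
Freya ∩ Jamal ∩ Sofia: 13:40–14:00, 14:50–17:30.
Common window lengths: 20, 160 min; longest is 160.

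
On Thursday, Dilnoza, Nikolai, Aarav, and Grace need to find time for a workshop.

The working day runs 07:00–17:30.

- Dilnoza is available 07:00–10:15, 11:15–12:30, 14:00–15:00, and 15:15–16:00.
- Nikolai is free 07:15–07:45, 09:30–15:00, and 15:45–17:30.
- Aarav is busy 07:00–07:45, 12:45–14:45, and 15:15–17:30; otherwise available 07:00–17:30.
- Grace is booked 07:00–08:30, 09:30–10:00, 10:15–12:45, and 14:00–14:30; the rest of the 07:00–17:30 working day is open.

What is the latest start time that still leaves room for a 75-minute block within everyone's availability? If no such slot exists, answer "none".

none

Aarav free within 07:00–17:30: 07:45–12:45, 14:45–15:15.
Grace free within 07:00–17:30: 08:30–09:30, 10:00–10:15, 12:45–14:00, 14:30–17:30.
Dilnoza ∩ Nikolai: 07:15–07:45, 09:30–10:15, 11:15–12:30, 14:00–15:00, 15:45–16:00.
Dilnoza ∩ Nikolai ∩ Aarav: 09:30–10:15, 11:15–12:30, 14:45–15:00.
Dilnoza ∩ Nikolai ∩ Aarav ∩ Grace: 10:00–10:15, 14:45–15:00.
Windows ≥ 75 min: (none).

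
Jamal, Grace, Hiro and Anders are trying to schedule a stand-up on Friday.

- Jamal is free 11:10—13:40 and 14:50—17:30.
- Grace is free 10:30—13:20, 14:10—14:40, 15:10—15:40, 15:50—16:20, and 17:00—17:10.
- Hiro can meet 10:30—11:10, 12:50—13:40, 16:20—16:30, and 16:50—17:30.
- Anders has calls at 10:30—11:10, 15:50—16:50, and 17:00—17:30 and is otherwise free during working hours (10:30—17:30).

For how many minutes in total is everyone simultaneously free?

Anders free within 10:30–17:30: 11:10–15:50, 16:50–17:00.
Jamal ∩ Grace: 11:10–13:20, 15:10–15:40, 15:50–16:20, 17:00–17:10.
Jamal ∩ Grace ∩ Hiro: 12:50–13:20, 17:00–17:10.
Jamal ∩ Grace ∩ Hiro ∩ Anders: 12:50–13:20.
Total common minutes: 30.

30 minutes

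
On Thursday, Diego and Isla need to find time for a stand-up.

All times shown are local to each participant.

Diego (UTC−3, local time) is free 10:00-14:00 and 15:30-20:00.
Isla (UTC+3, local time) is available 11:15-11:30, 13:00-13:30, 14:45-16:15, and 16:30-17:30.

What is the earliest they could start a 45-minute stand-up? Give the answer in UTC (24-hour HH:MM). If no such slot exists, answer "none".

Diego → UTC: 13:00–17:00, 18:30–23:00.
Isla → UTC: 08:15–08:30, 10:00–10:30, 11:45–13:15, 13:30–14:30.
Diego ∩ Isla: 13:00–13:15, 13:30–14:30.
Windows ≥ 45 min: 13:30–14:30.
Earliest such window starts at 13:30.

13:30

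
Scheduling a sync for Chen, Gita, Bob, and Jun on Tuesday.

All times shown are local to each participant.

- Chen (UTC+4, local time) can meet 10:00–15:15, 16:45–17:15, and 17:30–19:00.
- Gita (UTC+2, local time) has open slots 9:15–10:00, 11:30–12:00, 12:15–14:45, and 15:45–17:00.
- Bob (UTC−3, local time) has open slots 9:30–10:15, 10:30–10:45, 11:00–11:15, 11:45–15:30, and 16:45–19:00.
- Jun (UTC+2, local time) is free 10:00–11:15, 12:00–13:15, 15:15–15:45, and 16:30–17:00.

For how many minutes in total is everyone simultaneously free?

Chen → UTC: 06:00–11:15, 12:45–13:15, 13:30–15:00.
Gita → UTC: 07:15–08:00, 09:30–10:00, 10:15–12:45, 13:45–15:00.
Bob → UTC: 12:30–13:15, 13:30–13:45, 14:00–14:15, 14:45–18:30, 19:45–22:00.
Jun → UTC: 08:00–09:15, 10:00–11:15, 13:15–13:45, 14:30–15:00.
Chen ∩ Gita: 07:15–08:00, 09:30–10:00, 10:15–11:15, 13:45–15:00.
Chen ∩ Gita ∩ Bob: 14:00–14:15, 14:45–15:00.
Chen ∩ Gita ∩ Bob ∩ Jun: 14:45–15:00.
Total common minutes: 15.

15 minutes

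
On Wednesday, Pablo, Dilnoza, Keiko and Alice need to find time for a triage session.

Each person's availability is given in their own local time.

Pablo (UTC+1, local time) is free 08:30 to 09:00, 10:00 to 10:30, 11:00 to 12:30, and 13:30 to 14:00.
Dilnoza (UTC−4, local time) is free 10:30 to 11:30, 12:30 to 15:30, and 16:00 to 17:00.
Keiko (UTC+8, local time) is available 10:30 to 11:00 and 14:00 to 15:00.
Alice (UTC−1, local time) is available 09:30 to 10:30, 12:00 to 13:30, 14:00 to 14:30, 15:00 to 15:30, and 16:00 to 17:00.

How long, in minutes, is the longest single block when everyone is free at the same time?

0 minutes

Pablo → UTC: 07:30–08:00, 09:00–09:30, 10:00–11:30, 12:30–13:00.
Dilnoza → UTC: 14:30–15:30, 16:30–19:30, 20:00–21:00.
Keiko → UTC: 02:30–03:00, 06:00–07:00.
Alice → UTC: 10:30–11:30, 13:00–14:30, 15:00–15:30, 16:00–16:30, 17:00–18:00.
Pablo ∩ Dilnoza: (none).
Pablo ∩ Dilnoza ∩ Keiko: (none).
Pablo ∩ Dilnoza ∩ Keiko ∩ Alice: (none).
No common window.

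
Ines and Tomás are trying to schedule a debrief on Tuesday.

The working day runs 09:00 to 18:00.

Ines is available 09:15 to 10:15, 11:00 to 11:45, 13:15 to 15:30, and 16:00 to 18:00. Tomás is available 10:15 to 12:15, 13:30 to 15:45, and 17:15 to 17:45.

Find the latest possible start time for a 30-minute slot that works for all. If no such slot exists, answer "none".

17:15

Ines ∩ Tomás: 11:00–11:45, 13:30–15:30, 17:15–17:45.
Windows ≥ 30 min: 11:00–11:45, 13:30–15:30, 17:15–17:45.
Latest start in the last window 17:15–17:45 is 17:45 − 30 min = 17:15.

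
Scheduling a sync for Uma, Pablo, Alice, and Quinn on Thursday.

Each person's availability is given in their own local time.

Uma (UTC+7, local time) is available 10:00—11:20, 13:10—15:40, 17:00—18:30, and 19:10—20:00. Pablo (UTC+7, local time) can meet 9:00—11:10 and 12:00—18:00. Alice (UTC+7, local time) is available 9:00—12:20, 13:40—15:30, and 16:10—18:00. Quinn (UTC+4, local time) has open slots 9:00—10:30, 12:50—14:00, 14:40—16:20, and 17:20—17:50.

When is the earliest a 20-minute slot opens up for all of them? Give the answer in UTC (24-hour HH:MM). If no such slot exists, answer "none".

Uma → UTC: 03:00–04:20, 06:10–08:40, 10:00–11:30, 12:10–13:00.
Pablo → UTC: 02:00–04:10, 05:00–11:00.
Alice → UTC: 02:00–05:20, 06:40–08:30, 09:10–11:00.
Quinn → UTC: 05:00–06:30, 08:50–10:00, 10:40–12:20, 13:20–13:50.
Uma ∩ Pablo: 03:00–04:10, 06:10–08:40, 10:00–11:00.
Uma ∩ Pablo ∩ Alice: 03:00–04:10, 06:40–08:30, 10:00–11:00.
Uma ∩ Pablo ∩ Alice ∩ Quinn: 10:40–11:00.
Windows ≥ 20 min: 10:40–11:00.
Earliest such window starts at 10:40.

10:40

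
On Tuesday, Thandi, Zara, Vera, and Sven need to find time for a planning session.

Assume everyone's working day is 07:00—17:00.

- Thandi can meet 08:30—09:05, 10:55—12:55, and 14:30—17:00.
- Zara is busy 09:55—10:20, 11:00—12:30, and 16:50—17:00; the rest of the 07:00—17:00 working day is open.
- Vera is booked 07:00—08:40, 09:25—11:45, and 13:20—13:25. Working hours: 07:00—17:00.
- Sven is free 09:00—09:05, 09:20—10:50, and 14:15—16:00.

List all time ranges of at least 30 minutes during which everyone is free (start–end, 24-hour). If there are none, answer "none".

Zara free within 07:00–17:00: 07:00–09:55, 10:20–11:00, 12:30–16:50.
Vera free within 07:00–17:00: 08:40–09:25, 11:45–13:20, 13:25–17:00.
Thandi ∩ Zara: 08:30–09:05, 10:55–11:00, 12:30–12:55, 14:30–16:50.
Thandi ∩ Zara ∩ Vera: 08:40–09:05, 12:30–12:55, 14:30–16:50.
Thandi ∩ Zara ∩ Vera ∩ Sven: 09:00–09:05, 14:30–16:00.
Windows ≥ 30 min: 14:30–16:00.

14:30–16:00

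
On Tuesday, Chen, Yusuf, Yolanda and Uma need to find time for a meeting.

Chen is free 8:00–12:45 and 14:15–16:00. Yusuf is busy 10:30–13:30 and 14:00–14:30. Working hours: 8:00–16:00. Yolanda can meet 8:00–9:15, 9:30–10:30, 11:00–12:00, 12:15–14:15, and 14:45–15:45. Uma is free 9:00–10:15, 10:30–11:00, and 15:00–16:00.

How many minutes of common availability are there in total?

105 minutes

Yusuf free within 08:00–16:00: 08:00–10:30, 13:30–14:00, 14:30–16:00.
Chen ∩ Yusuf: 08:00–10:30, 14:30–16:00.
Chen ∩ Yusuf ∩ Yolanda: 08:00–09:15, 09:30–10:30, 14:45–15:45.
Chen ∩ Yusuf ∩ Yolanda ∩ Uma: 09:00–09:15, 09:30–10:15, 15:00–15:45.
Total common minutes: 15 + 45 + 45 = 105.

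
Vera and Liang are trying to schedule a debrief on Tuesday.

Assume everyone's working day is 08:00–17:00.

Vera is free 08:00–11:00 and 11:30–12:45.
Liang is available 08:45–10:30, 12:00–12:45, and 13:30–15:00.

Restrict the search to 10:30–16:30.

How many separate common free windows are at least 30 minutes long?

1

Vera ∩ Liang: 08:45–10:30, 12:00–12:45.
Restricted to 10:30–16:30: 12:00–12:45.
Windows ≥ 30 min: 12:00–12:45.
That's 1 window.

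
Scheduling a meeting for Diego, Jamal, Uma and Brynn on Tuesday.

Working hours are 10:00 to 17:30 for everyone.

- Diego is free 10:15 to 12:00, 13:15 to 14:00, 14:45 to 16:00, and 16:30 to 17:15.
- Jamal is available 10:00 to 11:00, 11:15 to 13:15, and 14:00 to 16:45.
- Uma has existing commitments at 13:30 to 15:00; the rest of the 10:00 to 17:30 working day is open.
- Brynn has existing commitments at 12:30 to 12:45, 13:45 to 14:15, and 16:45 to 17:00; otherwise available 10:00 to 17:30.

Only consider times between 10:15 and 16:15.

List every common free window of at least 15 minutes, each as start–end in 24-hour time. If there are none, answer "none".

Uma free within 10:00–17:30: 10:00–13:30, 15:00–17:30.
Brynn free within 10:00–17:30: 10:00–12:30, 12:45–13:45, 14:15–16:45, 17:00–17:30.
Diego ∩ Jamal: 10:15–11:00, 11:15–12:00, 14:45–16:00, 16:30–16:45.
Diego ∩ Jamal ∩ Uma: 10:15–11:00, 11:15–12:00, 15:00–16:00, 16:30–16:45.
Diego ∩ Jamal ∩ Uma ∩ Brynn: 10:15–11:00, 11:15–12:00, 15:00–16:00, 16:30–16:45.
Restricted to 10:15–16:15: 10:15–11:00, 11:15–12:00, 15:00–16:00.
Windows ≥ 15 min: 10:15–11:00, 11:15–12:00, 15:00–16:00.

10:15–11:00, 11:15–12:00, 15:00–16:00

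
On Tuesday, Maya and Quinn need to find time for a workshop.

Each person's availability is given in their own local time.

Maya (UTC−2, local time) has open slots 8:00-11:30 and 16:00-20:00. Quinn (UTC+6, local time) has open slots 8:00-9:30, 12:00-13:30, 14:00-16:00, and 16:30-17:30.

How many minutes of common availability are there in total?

Maya → UTC: 10:00–13:30, 18:00–22:00.
Quinn → UTC: 02:00–03:30, 06:00–07:30, 08:00–10:00, 10:30–11:30.
Maya ∩ Quinn: 10:30–11:30.
Total common minutes: 60.

60 minutes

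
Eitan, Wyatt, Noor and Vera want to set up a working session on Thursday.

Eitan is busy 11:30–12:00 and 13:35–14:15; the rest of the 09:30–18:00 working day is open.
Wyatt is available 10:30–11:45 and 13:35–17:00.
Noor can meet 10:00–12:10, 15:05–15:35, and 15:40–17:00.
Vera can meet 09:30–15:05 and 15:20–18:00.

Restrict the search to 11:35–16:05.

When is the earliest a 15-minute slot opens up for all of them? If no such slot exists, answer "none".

Eitan free within 09:30–18:00: 09:30–11:30, 12:00–13:35, 14:15–18:00.
Eitan ∩ Wyatt: 10:30–11:30, 14:15–17:00.
Eitan ∩ Wyatt ∩ Noor: 10:30–11:30, 15:05–15:35, 15:40–17:00.
Eitan ∩ Wyatt ∩ Noor ∩ Vera: 10:30–11:30, 15:20–15:35, 15:40–17:00.
Restricted to 11:35–16:05: 15:20–15:35, 15:40–16:05.
Windows ≥ 15 min: 15:20–15:35, 15:40–16:05.
Earliest such window starts at 15:20.

15:20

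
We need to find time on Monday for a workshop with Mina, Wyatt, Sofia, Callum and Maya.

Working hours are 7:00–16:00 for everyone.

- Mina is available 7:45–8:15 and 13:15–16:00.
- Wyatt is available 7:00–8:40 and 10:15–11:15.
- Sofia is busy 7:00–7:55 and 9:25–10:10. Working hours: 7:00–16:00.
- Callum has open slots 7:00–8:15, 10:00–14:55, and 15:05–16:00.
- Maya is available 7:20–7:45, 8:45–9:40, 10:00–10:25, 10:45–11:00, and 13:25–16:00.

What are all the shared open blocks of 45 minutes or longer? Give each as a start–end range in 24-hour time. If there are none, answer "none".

Sofia free within 07:00–16:00: 07:55–09:25, 10:10–16:00.
Mina ∩ Wyatt: 07:45–08:15.
Mina ∩ Wyatt ∩ Sofia: 07:55–08:15.
Mina ∩ Wyatt ∩ Sofia ∩ Callum: 07:55–08:15.
Mina ∩ Wyatt ∩ Sofia ∩ Callum ∩ Maya: (none).
Windows ≥ 45 min: (none).

none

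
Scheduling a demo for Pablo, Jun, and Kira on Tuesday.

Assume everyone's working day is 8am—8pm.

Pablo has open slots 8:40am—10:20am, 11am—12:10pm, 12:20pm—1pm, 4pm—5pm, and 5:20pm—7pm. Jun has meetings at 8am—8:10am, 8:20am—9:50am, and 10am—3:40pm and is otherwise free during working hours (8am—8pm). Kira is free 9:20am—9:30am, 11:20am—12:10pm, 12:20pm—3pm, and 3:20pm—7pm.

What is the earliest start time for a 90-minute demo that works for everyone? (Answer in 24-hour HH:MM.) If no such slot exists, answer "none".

17:20

Jun free within 08:00–20:00: 08:10–08:20, 09:50–10:00, 15:40–20:00.
Pablo ∩ Jun: 09:50–10:00, 16:00–17:00, 17:20–19:00.
Pablo ∩ Jun ∩ Kira: 16:00–17:00, 17:20–19:00.
Windows ≥ 90 min: 17:20–19:00.
Earliest such window starts at 17:20.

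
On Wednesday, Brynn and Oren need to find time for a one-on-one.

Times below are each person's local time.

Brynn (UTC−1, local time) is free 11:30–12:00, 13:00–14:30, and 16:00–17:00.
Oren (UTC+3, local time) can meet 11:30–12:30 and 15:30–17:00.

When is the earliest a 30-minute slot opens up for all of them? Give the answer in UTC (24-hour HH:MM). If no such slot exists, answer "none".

Brynn → UTC: 12:30–13:00, 14:00–15:30, 17:00–18:00.
Oren → UTC: 08:30–09:30, 12:30–14:00.
Brynn ∩ Oren: 12:30–13:00.
Windows ≥ 30 min: 12:30–13:00.
Earliest such window starts at 12:30.

12:30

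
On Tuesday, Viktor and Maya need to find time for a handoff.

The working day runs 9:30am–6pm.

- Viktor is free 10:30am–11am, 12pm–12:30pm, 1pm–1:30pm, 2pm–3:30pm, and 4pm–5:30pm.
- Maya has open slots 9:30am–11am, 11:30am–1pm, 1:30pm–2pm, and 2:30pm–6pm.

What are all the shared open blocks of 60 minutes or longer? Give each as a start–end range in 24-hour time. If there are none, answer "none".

14:30–15:30, 16:00–17:30

Viktor ∩ Maya: 10:30–11:00, 12:00–12:30, 14:30–15:30, 16:00–17:30.
Windows ≥ 60 min: 14:30–15:30, 16:00–17:30.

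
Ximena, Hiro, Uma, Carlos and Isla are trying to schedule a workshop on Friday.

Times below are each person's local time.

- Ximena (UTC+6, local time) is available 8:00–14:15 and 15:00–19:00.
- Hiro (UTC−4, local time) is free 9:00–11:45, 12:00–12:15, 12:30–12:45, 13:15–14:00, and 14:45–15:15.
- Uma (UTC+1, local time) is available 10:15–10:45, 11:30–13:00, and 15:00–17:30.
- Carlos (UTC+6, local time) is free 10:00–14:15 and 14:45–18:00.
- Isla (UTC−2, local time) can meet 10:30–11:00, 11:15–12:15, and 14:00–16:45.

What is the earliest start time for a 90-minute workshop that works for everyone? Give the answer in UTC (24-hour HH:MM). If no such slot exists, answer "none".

none

Ximena → UTC: 02:00–08:15, 09:00–13:00.
Hiro → UTC: 13:00–15:45, 16:00–16:15, 16:30–16:45, 17:15–18:00, 18:45–19:15.
Uma → UTC: 09:15–09:45, 10:30–12:00, 14:00–16:30.
Carlos → UTC: 04:00–08:15, 08:45–12:00.
Isla → UTC: 12:30–13:00, 13:15–14:15, 16:00–18:45.
Ximena ∩ Hiro: (none).
Ximena ∩ Hiro ∩ Uma: (none).
Ximena ∩ Hiro ∩ Uma ∩ Carlos: (none).
Ximena ∩ Hiro ∩ Uma ∩ Carlos ∩ Isla: (none).
Windows ≥ 90 min: (none).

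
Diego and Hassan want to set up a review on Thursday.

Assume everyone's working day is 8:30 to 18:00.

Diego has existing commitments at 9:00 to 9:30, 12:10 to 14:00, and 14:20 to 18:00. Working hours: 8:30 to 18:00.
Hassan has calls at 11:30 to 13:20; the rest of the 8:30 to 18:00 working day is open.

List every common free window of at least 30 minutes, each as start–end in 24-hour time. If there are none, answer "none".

Diego free within 08:30–18:00: 08:30–09:00, 09:30–12:10, 14:00–14:20.
Hassan free within 08:30–18:00: 08:30–11:30, 13:20–18:00.
Diego ∩ Hassan: 08:30–09:00, 09:30–11:30, 14:00–14:20.
Windows ≥ 30 min: 08:30–09:00, 09:30–11:30.

08:30–09:00, 09:30–11:30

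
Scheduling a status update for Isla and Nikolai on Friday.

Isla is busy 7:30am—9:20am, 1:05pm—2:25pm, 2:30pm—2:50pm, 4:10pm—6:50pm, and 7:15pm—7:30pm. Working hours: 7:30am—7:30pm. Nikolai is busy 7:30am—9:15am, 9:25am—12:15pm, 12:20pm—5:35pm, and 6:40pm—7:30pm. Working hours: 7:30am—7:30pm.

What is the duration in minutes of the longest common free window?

5 minutes

Isla free within 07:30–19:30: 09:20–13:05, 14:25–14:30, 14:50–16:10, 18:50–19:15.
Nikolai free within 07:30–19:30: 09:15–09:25, 12:15–12:20, 17:35–18:40.
Isla ∩ Nikolai: 09:20–09:25, 12:15–12:20.
Common window lengths: 5, 5 min; longest is 5.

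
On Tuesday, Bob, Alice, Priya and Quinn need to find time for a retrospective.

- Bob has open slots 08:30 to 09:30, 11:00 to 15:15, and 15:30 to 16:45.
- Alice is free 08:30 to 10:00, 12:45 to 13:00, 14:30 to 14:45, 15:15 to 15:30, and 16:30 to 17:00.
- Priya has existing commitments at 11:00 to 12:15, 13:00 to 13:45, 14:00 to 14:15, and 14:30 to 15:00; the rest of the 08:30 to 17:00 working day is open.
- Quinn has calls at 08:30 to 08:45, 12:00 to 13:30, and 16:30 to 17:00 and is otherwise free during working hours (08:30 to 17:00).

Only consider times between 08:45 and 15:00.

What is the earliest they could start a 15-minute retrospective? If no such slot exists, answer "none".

08:45

Priya free within 08:30–17:00: 08:30–11:00, 12:15–13:00, 13:45–14:00, 14:15–14:30, 15:00–17:00.
Quinn free within 08:30–17:00: 08:45–12:00, 13:30–16:30.
Bob ∩ Alice: 08:30–09:30, 12:45–13:00, 14:30–14:45, 16:30–16:45.
Bob ∩ Alice ∩ Priya: 08:30–09:30, 12:45–13:00, 16:30–16:45.
Bob ∩ Alice ∩ Priya ∩ Quinn: 08:45–09:30.
Restricted to 08:45–15:00: 08:45–09:30.
Windows ≥ 15 min: 08:45–09:30.
Earliest such window starts at 08:45.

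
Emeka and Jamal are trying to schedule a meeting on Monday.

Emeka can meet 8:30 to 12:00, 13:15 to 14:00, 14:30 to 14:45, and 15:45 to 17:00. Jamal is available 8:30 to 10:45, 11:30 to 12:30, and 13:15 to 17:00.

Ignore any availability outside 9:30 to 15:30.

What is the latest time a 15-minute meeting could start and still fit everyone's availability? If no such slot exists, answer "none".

Emeka ∩ Jamal: 08:30–10:45, 11:30–12:00, 13:15–14:00, 14:30–14:45, 15:45–17:00.
Restricted to 09:30–15:30: 09:30–10:45, 11:30–12:00, 13:15–14:00, 14:30–14:45.
Windows ≥ 15 min: 09:30–10:45, 11:30–12:00, 13:15–14:00, 14:30–14:45.
Latest start in the last window 14:30–14:45 is 14:45 − 15 min = 14:30.

14:30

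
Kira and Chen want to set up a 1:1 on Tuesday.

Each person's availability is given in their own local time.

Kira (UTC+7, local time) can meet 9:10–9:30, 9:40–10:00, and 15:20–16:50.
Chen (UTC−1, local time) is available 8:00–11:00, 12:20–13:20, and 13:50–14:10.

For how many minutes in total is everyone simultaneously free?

50 minutes

Kira → UTC: 02:10–02:30, 02:40–03:00, 08:20–09:50.
Chen → UTC: 09:00–12:00, 13:20–14:20, 14:50–15:10.
Kira ∩ Chen: 09:00–09:50.
Total common minutes: 50.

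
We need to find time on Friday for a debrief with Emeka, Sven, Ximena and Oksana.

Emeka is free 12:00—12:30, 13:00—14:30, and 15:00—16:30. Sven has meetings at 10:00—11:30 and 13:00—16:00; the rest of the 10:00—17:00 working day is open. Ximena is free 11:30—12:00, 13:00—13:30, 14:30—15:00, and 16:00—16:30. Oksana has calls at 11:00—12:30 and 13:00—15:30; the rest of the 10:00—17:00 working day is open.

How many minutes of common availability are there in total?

30 minutes

Sven free within 10:00–17:00: 11:30–13:00, 16:00–17:00.
Oksana free within 10:00–17:00: 10:00–11:00, 12:30–13:00, 15:30–17:00.
Emeka ∩ Sven: 12:00–12:30, 16:00–16:30.
Emeka ∩ Sven ∩ Ximena: 16:00–16:30.
Emeka ∩ Sven ∩ Ximena ∩ Oksana: 16:00–16:30.
Total common minutes: 30.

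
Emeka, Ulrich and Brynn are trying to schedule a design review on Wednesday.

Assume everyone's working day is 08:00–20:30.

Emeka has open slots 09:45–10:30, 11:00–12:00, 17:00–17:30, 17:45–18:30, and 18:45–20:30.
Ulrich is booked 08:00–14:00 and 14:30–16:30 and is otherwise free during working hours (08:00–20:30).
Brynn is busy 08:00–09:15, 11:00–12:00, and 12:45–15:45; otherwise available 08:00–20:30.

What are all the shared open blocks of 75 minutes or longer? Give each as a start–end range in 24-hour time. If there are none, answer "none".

18:45–20:30

Ulrich free within 08:00–20:30: 14:00–14:30, 16:30–20:30.
Brynn free within 08:00–20:30: 09:15–11:00, 12:00–12:45, 15:45–20:30.
Emeka ∩ Ulrich: 17:00–17:30, 17:45–18:30, 18:45–20:30.
Emeka ∩ Ulrich ∩ Brynn: 17:00–17:30, 17:45–18:30, 18:45–20:30.
Windows ≥ 75 min: 18:45–20:30.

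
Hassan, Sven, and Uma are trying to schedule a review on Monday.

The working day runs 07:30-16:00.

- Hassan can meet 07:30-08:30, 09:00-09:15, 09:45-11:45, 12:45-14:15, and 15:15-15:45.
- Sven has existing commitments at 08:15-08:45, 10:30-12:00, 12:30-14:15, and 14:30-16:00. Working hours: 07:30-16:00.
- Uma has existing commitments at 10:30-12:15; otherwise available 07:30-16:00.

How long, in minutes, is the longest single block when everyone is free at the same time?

45 minutes

Sven free within 07:30–16:00: 07:30–08:15, 08:45–10:30, 12:00–12:30, 14:15–14:30.
Uma free within 07:30–16:00: 07:30–10:30, 12:15–16:00.
Hassan ∩ Sven: 07:30–08:15, 09:00–09:15, 09:45–10:30.
Hassan ∩ Sven ∩ Uma: 07:30–08:15, 09:00–09:15, 09:45–10:30.
Common window lengths: 45, 15, 45 min; longest is 45.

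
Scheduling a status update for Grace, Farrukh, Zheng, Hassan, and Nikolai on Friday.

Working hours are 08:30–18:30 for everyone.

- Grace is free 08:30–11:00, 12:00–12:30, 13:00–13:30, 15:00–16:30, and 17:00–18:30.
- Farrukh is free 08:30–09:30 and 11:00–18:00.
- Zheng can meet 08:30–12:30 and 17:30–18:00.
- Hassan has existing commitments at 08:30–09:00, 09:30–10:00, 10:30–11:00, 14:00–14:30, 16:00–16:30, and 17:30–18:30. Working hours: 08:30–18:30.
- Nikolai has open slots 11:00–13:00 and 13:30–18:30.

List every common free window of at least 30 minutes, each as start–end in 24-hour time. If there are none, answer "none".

12:00–12:30

Hassan free within 08:30–18:30: 09:00–09:30, 10:00–10:30, 11:00–14:00, 14:30–16:00, 16:30–17:30.
Grace ∩ Farrukh: 08:30–09:30, 12:00–12:30, 13:00–13:30, 15:00–16:30, 17:00–18:00.
Grace ∩ Farrukh ∩ Zheng: 08:30–09:30, 12:00–12:30, 17:30–18:00.
Grace ∩ Farrukh ∩ Zheng ∩ Hassan: 09:00–09:30, 12:00–12:30.
Grace ∩ Farrukh ∩ Zheng ∩ Hassan ∩ Nikolai: 12:00–12:30.
Windows ≥ 30 min: 12:00–12:30.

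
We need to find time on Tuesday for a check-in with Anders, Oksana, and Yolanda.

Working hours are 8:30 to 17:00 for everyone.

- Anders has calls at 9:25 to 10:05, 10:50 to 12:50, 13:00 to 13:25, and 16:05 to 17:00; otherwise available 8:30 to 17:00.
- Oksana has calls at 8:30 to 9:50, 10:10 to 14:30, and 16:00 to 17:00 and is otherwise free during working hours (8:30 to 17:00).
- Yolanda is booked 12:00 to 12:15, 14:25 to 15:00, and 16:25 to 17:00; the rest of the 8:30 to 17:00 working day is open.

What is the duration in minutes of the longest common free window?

60 minutes

Anders free within 08:30–17:00: 08:30–09:25, 10:05–10:50, 12:50–13:00, 13:25–16:05.
Oksana free within 08:30–17:00: 09:50–10:10, 14:30–16:00.
Yolanda free within 08:30–17:00: 08:30–12:00, 12:15–14:25, 15:00–16:25.
Anders ∩ Oksana: 10:05–10:10, 14:30–16:00.
Anders ∩ Oksana ∩ Yolanda: 10:05–10:10, 15:00–16:00.
Common window lengths: 5, 60 min; longest is 60.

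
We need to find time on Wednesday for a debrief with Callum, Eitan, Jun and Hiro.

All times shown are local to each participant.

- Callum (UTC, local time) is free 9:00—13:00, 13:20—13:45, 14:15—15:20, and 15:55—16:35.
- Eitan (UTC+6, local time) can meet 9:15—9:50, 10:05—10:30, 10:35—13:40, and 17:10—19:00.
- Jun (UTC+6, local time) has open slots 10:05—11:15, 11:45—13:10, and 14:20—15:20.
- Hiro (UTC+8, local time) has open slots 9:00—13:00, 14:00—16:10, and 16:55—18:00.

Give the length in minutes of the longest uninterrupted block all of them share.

Callum → UTC: 09:00–13:00, 13:20–13:45, 14:15–15:20, 15:55–16:35.
Eitan → UTC: 03:15–03:50, 04:05–04:30, 04:35–07:40, 11:10–13:00.
Jun → UTC: 04:05–05:15, 05:45–07:10, 08:20–09:20.
Hiro → UTC: 01:00–05:00, 06:00–08:10, 08:55–10:00.
Callum ∩ Eitan: 11:10–13:00.
Callum ∩ Eitan ∩ Jun: (none).
Callum ∩ Eitan ∩ Jun ∩ Hiro: (none).
No common window.

0 minutes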